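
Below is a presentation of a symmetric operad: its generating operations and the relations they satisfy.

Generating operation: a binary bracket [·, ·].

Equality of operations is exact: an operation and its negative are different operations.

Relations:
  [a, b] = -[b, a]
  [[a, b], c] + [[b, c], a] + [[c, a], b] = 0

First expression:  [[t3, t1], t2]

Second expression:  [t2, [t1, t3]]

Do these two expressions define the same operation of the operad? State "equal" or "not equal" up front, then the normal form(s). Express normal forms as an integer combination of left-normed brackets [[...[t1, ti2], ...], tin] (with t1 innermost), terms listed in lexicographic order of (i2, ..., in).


equal; both compose to -[[t1, t3], t2]

In normal form, the first expression is -[[t1, t3], t2]
In normal form, the second expression is -[[t1, t3], t2]
Same normal form: equal.


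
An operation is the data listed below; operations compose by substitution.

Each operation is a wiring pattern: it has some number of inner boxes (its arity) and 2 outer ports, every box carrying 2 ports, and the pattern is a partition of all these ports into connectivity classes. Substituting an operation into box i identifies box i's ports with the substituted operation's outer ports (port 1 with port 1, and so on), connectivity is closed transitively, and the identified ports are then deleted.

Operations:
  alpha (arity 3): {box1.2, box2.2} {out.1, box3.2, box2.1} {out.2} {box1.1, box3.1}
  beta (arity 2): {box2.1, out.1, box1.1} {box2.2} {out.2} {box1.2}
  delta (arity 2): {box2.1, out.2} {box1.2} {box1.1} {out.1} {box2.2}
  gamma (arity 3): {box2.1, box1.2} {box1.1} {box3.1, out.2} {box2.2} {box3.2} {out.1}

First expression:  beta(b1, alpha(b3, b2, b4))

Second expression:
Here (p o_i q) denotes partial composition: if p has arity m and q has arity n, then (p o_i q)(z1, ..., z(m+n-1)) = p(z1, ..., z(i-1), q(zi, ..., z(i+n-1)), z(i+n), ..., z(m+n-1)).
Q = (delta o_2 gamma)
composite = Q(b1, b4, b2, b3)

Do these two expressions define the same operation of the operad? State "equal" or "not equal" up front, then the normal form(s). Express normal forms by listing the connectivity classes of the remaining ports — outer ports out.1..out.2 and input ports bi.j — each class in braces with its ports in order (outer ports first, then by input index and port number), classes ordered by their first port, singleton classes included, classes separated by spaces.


not equal; the first gives {out.1, b1.1, b2.1, b4.2} {out.2} {b1.2} {b2.2, b3.2} {b3.1, b4.1} and the second {out.1} {out.2} {b1.1} {b1.2} {b2.1, b4.2} {b2.2} {b3.1} {b3.2} {b4.1}

The first expression reduces to {out.1, b1.1, b2.1, b4.2} {out.2} {b1.2} {b2.2, b3.2} {b3.1, b4.1}
The second expression reduces to {out.1} {out.2} {b1.1} {b1.2} {b2.1, b4.2} {b2.2} {b3.1} {b3.2} {b4.1}
No match — not equal.


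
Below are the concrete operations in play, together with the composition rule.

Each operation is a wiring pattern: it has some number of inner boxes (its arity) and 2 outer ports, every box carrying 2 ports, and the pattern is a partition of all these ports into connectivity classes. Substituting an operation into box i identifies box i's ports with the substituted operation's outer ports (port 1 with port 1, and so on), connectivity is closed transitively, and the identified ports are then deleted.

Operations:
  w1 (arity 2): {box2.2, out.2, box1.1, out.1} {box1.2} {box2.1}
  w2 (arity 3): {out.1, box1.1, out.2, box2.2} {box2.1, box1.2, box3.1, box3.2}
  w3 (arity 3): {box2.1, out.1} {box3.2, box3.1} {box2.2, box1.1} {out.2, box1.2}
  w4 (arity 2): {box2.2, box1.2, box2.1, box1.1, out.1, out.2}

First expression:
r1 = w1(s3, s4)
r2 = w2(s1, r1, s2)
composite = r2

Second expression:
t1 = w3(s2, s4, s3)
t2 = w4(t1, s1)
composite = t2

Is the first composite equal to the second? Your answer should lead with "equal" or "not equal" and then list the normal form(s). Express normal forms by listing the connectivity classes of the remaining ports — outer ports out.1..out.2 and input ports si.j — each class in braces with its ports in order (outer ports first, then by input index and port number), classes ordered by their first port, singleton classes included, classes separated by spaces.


not equal — first {out.1, out.2, s1.1, s1.2, s2.1, s2.2, s3.1, s4.2} {s3.2} {s4.1}, second {out.1, out.2, s1.1, s1.2, s2.2, s4.1} {s2.1, s4.2} {s3.1, s3.2}


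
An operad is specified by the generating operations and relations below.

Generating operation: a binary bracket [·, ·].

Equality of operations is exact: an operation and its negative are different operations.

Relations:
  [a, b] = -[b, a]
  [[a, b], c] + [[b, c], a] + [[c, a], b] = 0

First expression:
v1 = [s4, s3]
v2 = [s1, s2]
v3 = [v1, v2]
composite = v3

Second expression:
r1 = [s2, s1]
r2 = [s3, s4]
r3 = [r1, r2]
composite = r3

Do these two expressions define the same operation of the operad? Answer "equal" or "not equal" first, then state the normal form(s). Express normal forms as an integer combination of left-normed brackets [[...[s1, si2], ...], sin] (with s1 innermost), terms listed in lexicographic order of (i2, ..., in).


not equal — first [[[s1, s2], s3], s4] - [[[s1, s2], s4], s3], second -[[[s1, s2], s3], s4] + [[[s1, s2], s4], s3]


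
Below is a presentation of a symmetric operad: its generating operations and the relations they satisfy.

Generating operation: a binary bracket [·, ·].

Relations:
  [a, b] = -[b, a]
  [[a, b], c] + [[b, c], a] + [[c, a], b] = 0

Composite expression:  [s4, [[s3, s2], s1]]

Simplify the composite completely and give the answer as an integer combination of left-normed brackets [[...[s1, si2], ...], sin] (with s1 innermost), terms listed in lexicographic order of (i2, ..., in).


-[[[s1, s2], s3], s4] + [[[s1, s3], s2], s4]

Antisymmetry and Jacobi reduce to s1-anchored left-normed brackets.
Composite bracket: [s4, [[s3, s2], s1]]
Full expansion: 8 signed words from ab - ba (2^3 = 8).
Only words starting with s1 matter:
  sign of s1s2s3s4 is -1, so it contributes -[[[s1, s2], s3], s4]
  sign of s1s3s2s4 is +1, so it contributes +[[[s1, s3], s2], s4]


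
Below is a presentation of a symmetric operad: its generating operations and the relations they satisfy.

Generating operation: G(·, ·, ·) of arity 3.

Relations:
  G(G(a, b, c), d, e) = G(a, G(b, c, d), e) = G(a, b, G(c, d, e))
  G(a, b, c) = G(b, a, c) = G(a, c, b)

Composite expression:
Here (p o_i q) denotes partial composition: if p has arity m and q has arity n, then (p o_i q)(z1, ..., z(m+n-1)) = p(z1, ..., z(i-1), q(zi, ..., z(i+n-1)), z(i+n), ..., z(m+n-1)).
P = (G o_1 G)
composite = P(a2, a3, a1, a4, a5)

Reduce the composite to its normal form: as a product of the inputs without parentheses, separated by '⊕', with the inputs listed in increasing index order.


a1 ⊕ a2 ⊕ a3 ⊕ a4 ⊕ a5

Shape and order are irrelevant to G; the a-input set decides.
G(a2, a3, a1) unparenthesizes to a2 ⊕ a3 ⊕ a1
G(G(a2, a3, a1), a4, a5) unparenthesizes to a2 ⊕ a3 ⊕ a1 ⊕ a4 ⊕ a5
putting the inputs in ascending order: a1 ⊕ a2 ⊕ a3 ⊕ a4 ⊕ a5


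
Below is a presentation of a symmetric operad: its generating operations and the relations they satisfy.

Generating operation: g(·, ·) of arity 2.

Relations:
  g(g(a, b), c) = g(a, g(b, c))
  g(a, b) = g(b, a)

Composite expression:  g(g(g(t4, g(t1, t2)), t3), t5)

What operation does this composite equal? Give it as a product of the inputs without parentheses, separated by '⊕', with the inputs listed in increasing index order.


t1 ⊕ t2 ⊕ t3 ⊕ t4 ⊕ t5

Reordering under g is free, so list the t-inputs canonically.
g(t1, t2) reduces to t1 ⊕ t2
g(t4, g(t1, t2)) reduces to t4 ⊕ t1 ⊕ t2
g(g(t4, g(t1, t2)), t3) reduces to t4 ⊕ t1 ⊕ t2 ⊕ t3
g(g(g(t4, g(t1, t2)), t3), t5) reduces to t4 ⊕ t1 ⊕ t2 ⊕ t3 ⊕ t5
putting the inputs in ascending order: t1 ⊕ t2 ⊕ t3 ⊕ t4 ⊕ t5


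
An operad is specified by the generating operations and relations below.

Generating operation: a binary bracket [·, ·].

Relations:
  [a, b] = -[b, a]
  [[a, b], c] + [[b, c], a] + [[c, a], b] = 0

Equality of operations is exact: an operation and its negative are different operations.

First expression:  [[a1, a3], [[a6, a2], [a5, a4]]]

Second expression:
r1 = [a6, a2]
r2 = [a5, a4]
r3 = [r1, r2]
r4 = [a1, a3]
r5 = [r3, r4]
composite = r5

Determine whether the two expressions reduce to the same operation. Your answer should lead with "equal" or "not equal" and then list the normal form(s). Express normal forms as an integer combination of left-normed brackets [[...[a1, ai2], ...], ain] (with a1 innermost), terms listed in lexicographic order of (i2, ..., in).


not equal; first: [[[[[a1, a3], a2], a6], a4], a5] - [[[[[a1, a3], a2], a6], a5], a4] - [[[[[a1, a3], a4], a5], a2], a6] + [[[[[a1, a3], a4], a5], a6], a2] + [[[[[a1, a3], a5], a4], a2], a6] - [[[[[a1, a3], a5], a4], a6], a2] - [[[[[a1, a3], a6], a2], a4], a5] + [[[[[a1, a3], a6], a2], a5], a4]; second: -[[[[[a1, a3], a2], a6], a4], a5] + [[[[[a1, a3], a2], a6], a5], a4] + [[[[[a1, a3], a4], a5], a2], a6] - [[[[[a1, a3], a4], a5], a6], a2] - [[[[[a1, a3], a5], a4], a2], a6] + [[[[[a1, a3], a5], a4], a6], a2] + [[[[[a1, a3], a6], a2], a4], a5] - [[[[[a1, a3], a6], a2], a5], a4]

The first expression, normalized: [[[[[a1, a3], a2], a6], a4], a5] - [[[[[a1, a3], a2], a6], a5], a4] - [[[[[a1, a3], a4], a5], a2], a6] + [[[[[a1, a3], a4], a5], a6], a2] + [[[[[a1, a3], a5], a4], a2], a6] - [[[[[a1, a3], a5], a4], a6], a2] - [[[[[a1, a3], a6], a2], a4], a5] + [[[[[a1, a3], a6], a2], a5], a4]
The second expression, normalized: -[[[[[a1, a3], a2], a6], a4], a5] + [[[[[a1, a3], a2], a6], a5], a4] + [[[[[a1, a3], a4], a5], a2], a6] - [[[[[a1, a3], a4], a5], a6], a2] - [[[[[a1, a3], a5], a4], a2], a6] + [[[[[a1, a3], a5], a4], a6], a2] + [[[[[a1, a3], a6], a2], a4], a5] - [[[[[a1, a3], a6], a2], a5], a4]
The normal forms differ: not equal.


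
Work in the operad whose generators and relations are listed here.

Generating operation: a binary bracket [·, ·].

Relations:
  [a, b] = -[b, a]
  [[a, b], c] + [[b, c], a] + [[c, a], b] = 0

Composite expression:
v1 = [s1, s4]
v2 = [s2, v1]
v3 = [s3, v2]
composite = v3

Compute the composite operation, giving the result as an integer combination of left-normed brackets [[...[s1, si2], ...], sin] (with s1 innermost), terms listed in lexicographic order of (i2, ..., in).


[[[s1, s4], s2], s3]


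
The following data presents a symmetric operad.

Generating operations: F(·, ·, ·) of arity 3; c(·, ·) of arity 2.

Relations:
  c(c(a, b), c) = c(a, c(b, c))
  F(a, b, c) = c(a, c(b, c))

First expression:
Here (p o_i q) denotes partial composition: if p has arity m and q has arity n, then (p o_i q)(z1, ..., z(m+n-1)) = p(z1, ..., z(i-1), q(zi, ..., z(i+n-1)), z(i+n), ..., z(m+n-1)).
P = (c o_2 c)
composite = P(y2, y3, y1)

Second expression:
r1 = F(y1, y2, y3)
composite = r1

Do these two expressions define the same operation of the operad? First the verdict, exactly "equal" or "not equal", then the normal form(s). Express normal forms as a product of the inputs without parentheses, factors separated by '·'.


not equal — first y2 · y3 · y1, second y1 · y2 · y3

Reducing the first expression gives y2 · y3 · y1
Reducing the second expression gives y1 · y2 · y3
Different reductions; not equal.


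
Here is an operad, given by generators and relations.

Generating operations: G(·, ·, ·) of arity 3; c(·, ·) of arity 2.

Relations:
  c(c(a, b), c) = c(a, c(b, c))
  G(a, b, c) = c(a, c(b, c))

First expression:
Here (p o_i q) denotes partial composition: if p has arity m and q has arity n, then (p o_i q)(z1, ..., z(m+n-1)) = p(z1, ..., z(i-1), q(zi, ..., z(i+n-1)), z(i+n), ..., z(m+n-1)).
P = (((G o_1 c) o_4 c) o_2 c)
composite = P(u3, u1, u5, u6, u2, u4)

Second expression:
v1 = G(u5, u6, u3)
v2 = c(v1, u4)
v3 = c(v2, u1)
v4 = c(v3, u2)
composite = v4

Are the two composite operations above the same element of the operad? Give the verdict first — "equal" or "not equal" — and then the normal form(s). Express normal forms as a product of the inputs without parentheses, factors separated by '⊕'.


not equal; first: u3 ⊕ u1 ⊕ u5 ⊕ u6 ⊕ u2 ⊕ u4; second: u5 ⊕ u6 ⊕ u3 ⊕ u4 ⊕ u1 ⊕ u2


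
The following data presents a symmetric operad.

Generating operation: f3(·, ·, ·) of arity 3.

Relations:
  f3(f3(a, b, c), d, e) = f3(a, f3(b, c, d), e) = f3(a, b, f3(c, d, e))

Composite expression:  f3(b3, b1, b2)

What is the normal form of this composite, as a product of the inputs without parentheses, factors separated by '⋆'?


b3 ⋆ b1 ⋆ b2

Under associativity of f3, the answer is the b's in reading order.
f3(b3, b1, b2) reduces to b3 ⋆ b1 ⋆ b2


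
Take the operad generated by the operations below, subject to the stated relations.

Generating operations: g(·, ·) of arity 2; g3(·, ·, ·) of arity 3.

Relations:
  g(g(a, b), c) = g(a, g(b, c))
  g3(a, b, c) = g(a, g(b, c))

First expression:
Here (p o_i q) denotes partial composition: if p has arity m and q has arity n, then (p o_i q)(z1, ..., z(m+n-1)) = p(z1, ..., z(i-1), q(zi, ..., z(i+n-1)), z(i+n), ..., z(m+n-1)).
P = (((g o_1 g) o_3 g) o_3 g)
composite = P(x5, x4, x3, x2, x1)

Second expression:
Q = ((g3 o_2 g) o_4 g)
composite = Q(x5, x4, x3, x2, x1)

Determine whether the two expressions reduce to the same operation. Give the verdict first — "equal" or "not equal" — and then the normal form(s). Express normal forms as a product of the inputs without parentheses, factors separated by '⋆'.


The first expression, normalized: x5 ⋆ x4 ⋆ x3 ⋆ x2 ⋆ x1
The second expression, normalized: x5 ⋆ x4 ⋆ x3 ⋆ x2 ⋆ x1
Same normal form: equal.

equal — both sides give x5 ⋆ x4 ⋆ x3 ⋆ x2 ⋆ x1


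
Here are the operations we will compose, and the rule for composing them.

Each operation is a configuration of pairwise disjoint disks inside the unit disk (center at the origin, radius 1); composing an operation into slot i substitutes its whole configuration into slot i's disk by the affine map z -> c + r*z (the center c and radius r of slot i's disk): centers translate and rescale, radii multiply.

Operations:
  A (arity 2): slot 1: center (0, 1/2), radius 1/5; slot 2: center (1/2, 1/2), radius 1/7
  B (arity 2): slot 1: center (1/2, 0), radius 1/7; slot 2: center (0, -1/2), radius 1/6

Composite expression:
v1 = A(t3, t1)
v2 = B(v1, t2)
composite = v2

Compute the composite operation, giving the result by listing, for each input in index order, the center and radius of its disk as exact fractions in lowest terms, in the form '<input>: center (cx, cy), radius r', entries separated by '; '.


t1: center (4/7, 1/14), radius 1/49; t2: center (0, -1/2), radius 1/6; t3: center (1/2, 1/14), radius 1/35

Each t-disk chains the slot maps above it in B; radii multiply.
input t3: composing its 2 substitution steps yields center (1/2, 1/14), radius 1/35
input t1: composing its 2 substitution steps yields center (4/7, 1/14), radius 1/49
input t2: composing its 1 substitution step yields center (0, -1/2), radius 1/6


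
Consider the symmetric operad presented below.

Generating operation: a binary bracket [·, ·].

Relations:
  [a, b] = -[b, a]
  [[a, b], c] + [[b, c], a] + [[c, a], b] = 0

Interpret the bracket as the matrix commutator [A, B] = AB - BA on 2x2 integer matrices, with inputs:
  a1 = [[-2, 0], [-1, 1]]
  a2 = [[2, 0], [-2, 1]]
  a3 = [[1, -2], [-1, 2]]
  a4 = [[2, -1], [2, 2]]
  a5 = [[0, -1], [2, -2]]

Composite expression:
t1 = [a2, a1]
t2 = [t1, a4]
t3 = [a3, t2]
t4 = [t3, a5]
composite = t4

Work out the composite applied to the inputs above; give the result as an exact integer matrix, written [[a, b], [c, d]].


[a2, a1] = [[0, 0], [7, 0]]
[[a2, a1], a4] = [[7, 0], [0, -7]]
[a3, [[a2, a1], a4]] = [[0, 28], [-14, 0]]
[[a3, [[a2, a1], a4]], a5] = [[42, -56], [-28, -42]]

[[42, -56], [-28, -42]]


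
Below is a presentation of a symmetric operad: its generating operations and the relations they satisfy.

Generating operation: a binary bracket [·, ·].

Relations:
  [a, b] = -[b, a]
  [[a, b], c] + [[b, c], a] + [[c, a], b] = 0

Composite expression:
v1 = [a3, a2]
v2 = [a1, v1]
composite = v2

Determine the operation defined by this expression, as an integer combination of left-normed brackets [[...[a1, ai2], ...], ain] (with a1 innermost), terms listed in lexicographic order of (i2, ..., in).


Antisymmetry and Jacobi reduce to a1-anchored left-normed brackets.
Composite bracket: [a1, [a3, a2]]
Each bracket splits as ab - ba, giving 4 signed words (2^2 = 4).
The a1-initial words carry the normal form:
  a1a2a3 appears with sign -1, giving the term -[[a1, a2], a3]
  a1a3a2 appears with sign +1, giving the term +[[a1, a3], a2]

-[[a1, a2], a3] + [[a1, a3], a2]


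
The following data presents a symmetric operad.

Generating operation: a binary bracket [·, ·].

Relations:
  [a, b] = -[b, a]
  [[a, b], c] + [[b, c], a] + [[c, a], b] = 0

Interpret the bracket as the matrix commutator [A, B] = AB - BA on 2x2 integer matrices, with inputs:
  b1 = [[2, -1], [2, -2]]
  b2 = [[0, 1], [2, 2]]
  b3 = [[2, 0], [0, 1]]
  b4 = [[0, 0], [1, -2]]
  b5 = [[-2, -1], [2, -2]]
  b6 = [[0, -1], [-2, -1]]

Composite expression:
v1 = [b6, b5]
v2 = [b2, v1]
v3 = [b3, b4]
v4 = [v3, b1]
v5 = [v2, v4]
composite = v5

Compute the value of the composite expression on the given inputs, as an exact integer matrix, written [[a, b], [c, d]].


[b6, b5] = [[-4, -1], [-2, 4]]
[b2, [b6, b5]] = [[0, 10], [-20, 0]]
[b3, b4] = [[0, 0], [-1, 0]]
[[b3, b4], b1] = [[-1, 0], [-4, 1]]
[[b2, [b6, b5]], [[b3, b4], b1]] = [[-40, 20], [40, 40]]

[[-40, 20], [40, 40]]


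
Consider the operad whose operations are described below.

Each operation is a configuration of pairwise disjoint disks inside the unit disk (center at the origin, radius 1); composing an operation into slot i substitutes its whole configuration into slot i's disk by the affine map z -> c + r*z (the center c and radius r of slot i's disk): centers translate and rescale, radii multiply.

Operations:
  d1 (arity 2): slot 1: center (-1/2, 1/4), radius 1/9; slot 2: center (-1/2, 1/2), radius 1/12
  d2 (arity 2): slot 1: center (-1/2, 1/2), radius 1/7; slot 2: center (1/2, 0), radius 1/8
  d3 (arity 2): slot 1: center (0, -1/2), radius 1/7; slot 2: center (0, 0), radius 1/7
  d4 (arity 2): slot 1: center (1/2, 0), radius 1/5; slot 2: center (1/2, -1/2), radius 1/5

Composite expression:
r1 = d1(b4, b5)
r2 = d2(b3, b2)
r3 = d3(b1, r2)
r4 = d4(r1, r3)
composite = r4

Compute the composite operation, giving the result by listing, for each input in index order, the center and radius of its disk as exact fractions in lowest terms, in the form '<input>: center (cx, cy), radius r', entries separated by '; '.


b1: center (1/2, -3/5), radius 1/35; b2: center (18/35, -1/2), radius 1/280; b3: center (17/35, -17/35), radius 1/245; b4: center (2/5, 1/20), radius 1/45; b5: center (2/5, 1/10), radius 1/60

Only the slot chain above each b matters under d4; compose those maps.
input b4: applying the 2 nested substitutions gives center (2/5, 1/20), radius 1/45
input b5: applying the 2 nested substitutions gives center (2/5, 1/10), radius 1/60
input b1: applying the 2 nested substitutions gives center (1/2, -3/5), radius 1/35
input b3: applying the 3 nested substitutions gives center (17/35, -17/35), radius 1/245
input b2: applying the 3 nested substitutions gives center (18/35, -1/2), radius 1/280


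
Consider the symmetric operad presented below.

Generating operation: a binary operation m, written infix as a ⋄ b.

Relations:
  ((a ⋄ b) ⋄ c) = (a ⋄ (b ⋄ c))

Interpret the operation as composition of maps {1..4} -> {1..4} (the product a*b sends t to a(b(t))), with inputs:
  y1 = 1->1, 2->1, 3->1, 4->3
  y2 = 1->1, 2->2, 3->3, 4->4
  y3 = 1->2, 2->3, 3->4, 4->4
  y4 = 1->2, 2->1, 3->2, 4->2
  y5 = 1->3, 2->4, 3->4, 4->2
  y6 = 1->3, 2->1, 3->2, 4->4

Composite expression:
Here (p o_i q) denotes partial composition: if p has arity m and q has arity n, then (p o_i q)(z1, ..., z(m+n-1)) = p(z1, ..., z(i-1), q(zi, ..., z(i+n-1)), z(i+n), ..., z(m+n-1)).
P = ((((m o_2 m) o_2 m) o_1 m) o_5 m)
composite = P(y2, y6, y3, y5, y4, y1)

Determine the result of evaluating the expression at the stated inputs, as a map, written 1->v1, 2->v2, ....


1->4, 2->4, 3->4, 4->4

(y2 ⋄ y6) = 1->3, 2->1, 3->2, 4->4
(y3 ⋄ y5) = 1->4, 2->4, 3->4, 4->3
(y4 ⋄ y1) = 1->2, 2->2, 3->2, 4->2
((y3 ⋄ y5) ⋄ (y4 ⋄ y1)) = 1->4, 2->4, 3->4, 4->4
((y2 ⋄ y6) ⋄ ((y3 ⋄ y5) ⋄ (y4 ⋄ y1))) = 1->4, 2->4, 3->4, 4->4


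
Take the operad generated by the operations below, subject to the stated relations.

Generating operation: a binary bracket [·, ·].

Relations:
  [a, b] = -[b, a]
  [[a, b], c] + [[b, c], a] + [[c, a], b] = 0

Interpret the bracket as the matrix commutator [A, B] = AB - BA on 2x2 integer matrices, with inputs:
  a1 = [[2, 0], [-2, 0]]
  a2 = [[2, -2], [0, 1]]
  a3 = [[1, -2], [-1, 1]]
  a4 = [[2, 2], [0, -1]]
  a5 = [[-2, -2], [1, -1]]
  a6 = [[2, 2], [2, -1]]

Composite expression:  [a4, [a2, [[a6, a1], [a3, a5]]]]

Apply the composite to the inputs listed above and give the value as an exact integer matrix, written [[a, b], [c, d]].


[a6, a1] = [[-4, -4], [10, 4]]
[a3, a5] = [[-4, -2], [1, 4]]
[[a6, a1], [a3, a5]] = [[16, -16], [-72, -16]]
[a2, [[a6, a1], [a3, a5]]] = [[144, 48], [72, -144]]
[a4, [a2, [[a6, a1], [a3, a5]]]] = [[144, -432], [-216, -144]]

[[144, -432], [-216, -144]]


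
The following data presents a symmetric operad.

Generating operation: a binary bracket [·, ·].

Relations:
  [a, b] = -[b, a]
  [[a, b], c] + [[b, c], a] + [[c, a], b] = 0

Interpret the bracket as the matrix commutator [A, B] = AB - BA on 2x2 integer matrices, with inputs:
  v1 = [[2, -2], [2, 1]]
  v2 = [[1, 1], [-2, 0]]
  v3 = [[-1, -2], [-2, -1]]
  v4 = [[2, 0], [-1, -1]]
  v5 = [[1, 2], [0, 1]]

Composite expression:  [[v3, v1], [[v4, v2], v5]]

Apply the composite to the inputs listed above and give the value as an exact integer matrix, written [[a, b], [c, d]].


[v3, v1] = [[-8, 2], [-2, 8]]
[v4, v2] = [[1, 3], [5, -1]]
[[v4, v2], v5] = [[-10, 4], [0, 10]]
[[v3, v1], [[v4, v2], v5]] = [[8, -24], [40, -8]]

[[8, -24], [40, -8]]


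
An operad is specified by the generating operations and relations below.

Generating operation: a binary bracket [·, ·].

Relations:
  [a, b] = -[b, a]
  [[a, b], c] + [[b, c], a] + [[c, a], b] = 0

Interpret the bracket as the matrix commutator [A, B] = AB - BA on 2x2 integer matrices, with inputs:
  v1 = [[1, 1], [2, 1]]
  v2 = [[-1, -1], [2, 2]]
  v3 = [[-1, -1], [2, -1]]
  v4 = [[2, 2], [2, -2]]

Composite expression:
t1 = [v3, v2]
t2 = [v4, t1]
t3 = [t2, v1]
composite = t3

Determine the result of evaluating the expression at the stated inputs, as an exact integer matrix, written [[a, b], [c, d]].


[v3, v2] = [[0, -3], [-6, 0]]
[v4, [v3, v2]] = [[-6, -12], [24, 6]]
[[v4, [v3, v2]], v1] = [[-48, -12], [24, 48]]

[[-48, -12], [24, 48]]


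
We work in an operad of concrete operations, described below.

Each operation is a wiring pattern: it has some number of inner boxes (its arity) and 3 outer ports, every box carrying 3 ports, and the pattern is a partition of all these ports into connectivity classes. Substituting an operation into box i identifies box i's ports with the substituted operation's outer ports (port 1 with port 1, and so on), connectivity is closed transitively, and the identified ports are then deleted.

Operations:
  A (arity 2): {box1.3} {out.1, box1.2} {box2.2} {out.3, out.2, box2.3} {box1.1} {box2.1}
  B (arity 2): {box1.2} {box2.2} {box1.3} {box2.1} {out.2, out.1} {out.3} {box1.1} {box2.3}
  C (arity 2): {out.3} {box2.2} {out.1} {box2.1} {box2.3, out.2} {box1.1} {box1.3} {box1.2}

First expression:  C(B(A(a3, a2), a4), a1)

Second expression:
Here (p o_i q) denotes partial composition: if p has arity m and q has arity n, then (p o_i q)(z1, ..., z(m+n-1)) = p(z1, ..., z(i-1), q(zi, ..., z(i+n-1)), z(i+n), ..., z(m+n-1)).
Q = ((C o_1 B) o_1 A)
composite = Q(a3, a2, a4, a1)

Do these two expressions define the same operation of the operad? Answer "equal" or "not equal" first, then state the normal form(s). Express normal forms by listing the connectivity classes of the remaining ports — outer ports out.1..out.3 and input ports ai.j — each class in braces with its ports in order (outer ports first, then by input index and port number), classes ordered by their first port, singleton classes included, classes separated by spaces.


equal; the common form is {out.1} {out.2, a1.3} {out.3} {a1.1} {a1.2} {a2.1} {a2.2} {a2.3} {a3.1} {a3.2} {a3.3} {a4.1} {a4.2} {a4.3}

The first expression, normalized: {out.1} {out.2, a1.3} {out.3} {a1.1} {a1.2} {a2.1} {a2.2} {a2.3} {a3.1} {a3.2} {a3.3} {a4.1} {a4.2} {a4.3}
The second expression, normalized: {out.1} {out.2, a1.3} {out.3} {a1.1} {a1.2} {a2.1} {a2.2} {a2.3} {a3.1} {a3.2} {a3.3} {a4.1} {a4.2} {a4.3}
Both agree, so they are equal.


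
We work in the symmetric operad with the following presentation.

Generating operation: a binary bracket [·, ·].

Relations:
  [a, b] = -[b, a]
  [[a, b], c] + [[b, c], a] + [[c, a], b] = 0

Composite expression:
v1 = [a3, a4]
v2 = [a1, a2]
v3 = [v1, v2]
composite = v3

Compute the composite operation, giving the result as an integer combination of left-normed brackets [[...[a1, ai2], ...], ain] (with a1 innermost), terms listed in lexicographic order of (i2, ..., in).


-[[[a1, a2], a3], a4] + [[[a1, a2], a4], a3]

Skip Jacobi rewriting: expand, keep a1-initial words, read off terms.
Composite bracket: [[a3, a4], [a1, a2]]
Expanding via [a, b] = ab - ba: 8 signed words (2^3 = 8).
Words beginning with a1 determine it all:
  sign of a1a2a3a4 is -1, so it contributes -[[[a1, a2], a3], a4]
  sign of a1a2a4a3 is +1, so it contributes +[[[a1, a2], a4], a3]


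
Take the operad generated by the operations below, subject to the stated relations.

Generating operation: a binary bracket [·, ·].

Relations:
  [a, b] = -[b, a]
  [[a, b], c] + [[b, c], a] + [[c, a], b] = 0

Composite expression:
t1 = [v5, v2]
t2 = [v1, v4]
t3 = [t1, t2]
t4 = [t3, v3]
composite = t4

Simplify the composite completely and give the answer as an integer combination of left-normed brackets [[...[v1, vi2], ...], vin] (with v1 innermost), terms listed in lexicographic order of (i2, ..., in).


In the tensor algebra, words opening v1 carry the v1-anchored form.
Composite bracket: [[[v5, v2], [v1, v4]], v3]
Each bracket splits as ab - ba, giving 16 signed words (2^4 = 16).
Keep just the words that open with v1:
  word v1v4v2v5v3 has sign +1, contributing +[[[[v1, v4], v2], v5], v3]
  word v1v4v5v2v3 has sign -1, contributing -[[[[v1, v4], v5], v2], v3]

[[[[v1, v4], v2], v5], v3] - [[[[v1, v4], v5], v2], v3]


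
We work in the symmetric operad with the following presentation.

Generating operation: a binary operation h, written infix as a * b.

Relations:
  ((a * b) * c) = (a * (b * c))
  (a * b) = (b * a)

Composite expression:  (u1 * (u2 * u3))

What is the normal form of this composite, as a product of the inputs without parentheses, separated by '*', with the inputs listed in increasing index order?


u1 * u2 * u3

Reordering under h is free, so list the u-inputs canonically.
(u2 * u3) spells out as u2 * u3
(u1 * (u2 * u3)) spells out as u1 * u2 * u3
reordering the factors by index: u1 * u2 * u3


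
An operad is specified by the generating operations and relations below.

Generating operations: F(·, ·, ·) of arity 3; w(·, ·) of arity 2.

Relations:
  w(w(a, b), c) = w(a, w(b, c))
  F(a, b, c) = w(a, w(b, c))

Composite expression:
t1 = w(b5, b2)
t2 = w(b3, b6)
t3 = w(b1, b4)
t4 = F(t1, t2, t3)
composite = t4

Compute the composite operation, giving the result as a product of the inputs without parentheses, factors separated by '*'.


b5 * b2 * b3 * b6 * b1 * b4


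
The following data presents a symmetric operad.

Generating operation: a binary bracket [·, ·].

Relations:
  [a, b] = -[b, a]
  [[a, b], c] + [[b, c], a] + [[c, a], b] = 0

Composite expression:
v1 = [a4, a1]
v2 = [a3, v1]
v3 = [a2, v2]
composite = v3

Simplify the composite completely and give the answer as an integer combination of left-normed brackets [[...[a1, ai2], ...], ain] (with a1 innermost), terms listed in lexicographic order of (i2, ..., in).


Skip Jacobi rewriting: expand, keep a1-initial words, read off terms.
Composite bracket: [a2, [a3, [a4, a1]]]
Each bracket splits as ab - ba, giving 8 signed words (2^3 = 8).
Coefficients come from the a1-initial words:
  a1a4a3a2 appears with sign -1, giving the term -[[[a1, a4], a3], a2]

-[[[a1, a4], a3], a2]


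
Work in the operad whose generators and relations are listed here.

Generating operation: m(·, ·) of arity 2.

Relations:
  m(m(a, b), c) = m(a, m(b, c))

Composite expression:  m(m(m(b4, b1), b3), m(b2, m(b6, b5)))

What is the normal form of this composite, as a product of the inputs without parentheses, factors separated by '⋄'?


Under associativity of m, the answer is the b's in reading order.
m(b4, b1) unparenthesizes to b4 ⋄ b1
m(m(b4, b1), b3) unparenthesizes to b4 ⋄ b1 ⋄ b3
m(b6, b5) unparenthesizes to b6 ⋄ b5
m(b2, m(b6, b5)) unparenthesizes to b2 ⋄ b6 ⋄ b5
m(m(m(b4, b1), b3), m(b2, m(b6, b5))) unparenthesizes to b4 ⋄ b1 ⋄ b3 ⋄ b2 ⋄ b6 ⋄ b5

b4 ⋄ b1 ⋄ b3 ⋄ b2 ⋄ b6 ⋄ b5


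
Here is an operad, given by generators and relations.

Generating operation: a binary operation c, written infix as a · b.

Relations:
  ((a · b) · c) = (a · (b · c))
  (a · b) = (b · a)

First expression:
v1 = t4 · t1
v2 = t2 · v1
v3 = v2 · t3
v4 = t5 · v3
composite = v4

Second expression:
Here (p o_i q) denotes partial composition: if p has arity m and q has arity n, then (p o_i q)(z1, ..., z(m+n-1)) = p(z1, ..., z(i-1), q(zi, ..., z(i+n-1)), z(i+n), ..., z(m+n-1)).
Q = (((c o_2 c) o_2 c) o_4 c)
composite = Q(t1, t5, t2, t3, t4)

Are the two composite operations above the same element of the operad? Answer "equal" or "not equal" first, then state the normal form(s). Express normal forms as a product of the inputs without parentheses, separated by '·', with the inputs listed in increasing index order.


The first expression, normalized: t1 · t2 · t3 · t4 · t5
The second expression, normalized: t1 · t2 · t3 · t4 · t5
Both agree, so they are equal.

equal — both sides give t1 · t2 · t3 · t4 · t5


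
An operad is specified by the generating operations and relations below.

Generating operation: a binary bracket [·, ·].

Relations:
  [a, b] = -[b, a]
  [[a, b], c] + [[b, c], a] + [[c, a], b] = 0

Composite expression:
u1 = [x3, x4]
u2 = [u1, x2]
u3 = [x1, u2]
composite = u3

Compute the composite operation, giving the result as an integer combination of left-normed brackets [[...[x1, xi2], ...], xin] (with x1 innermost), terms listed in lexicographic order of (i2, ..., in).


In the tensor algebra, words opening x1 carry the x1-anchored form.
Composite bracket: [x1, [[x3, x4], x2]]
Each bracket splits as ab - ba, giving 8 signed words (2^3 = 8).
Words beginning with x1 determine it all:
  x1x2x3x4 appears with sign -1, giving the term -[[[x1, x2], x3], x4]
  x1x2x4x3 appears with sign +1, giving the term +[[[x1, x2], x4], x3]
  x1x3x4x2 appears with sign +1, giving the term +[[[x1, x3], x4], x2]
  x1x4x3x2 appears with sign -1, giving the term -[[[x1, x4], x3], x2]

-[[[x1, x2], x3], x4] + [[[x1, x2], x4], x3] + [[[x1, x3], x4], x2] - [[[x1, x4], x3], x2]


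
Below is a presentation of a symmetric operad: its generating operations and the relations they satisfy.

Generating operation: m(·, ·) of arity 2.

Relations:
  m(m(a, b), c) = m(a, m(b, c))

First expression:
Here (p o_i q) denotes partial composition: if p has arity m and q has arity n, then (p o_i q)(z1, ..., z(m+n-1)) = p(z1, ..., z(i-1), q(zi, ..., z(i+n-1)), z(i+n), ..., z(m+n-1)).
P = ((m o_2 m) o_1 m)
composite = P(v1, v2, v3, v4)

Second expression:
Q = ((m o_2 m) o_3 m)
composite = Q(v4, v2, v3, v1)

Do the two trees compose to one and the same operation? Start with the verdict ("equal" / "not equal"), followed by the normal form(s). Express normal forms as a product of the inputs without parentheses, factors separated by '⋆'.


The first expression, normalized: v1 ⋆ v2 ⋆ v3 ⋆ v4
The second expression, normalized: v4 ⋆ v2 ⋆ v3 ⋆ v1
Different reductions; not equal.

not equal: they reduce to v1 ⋆ v2 ⋆ v3 ⋆ v4 and v4 ⋆ v2 ⋆ v3 ⋆ v1


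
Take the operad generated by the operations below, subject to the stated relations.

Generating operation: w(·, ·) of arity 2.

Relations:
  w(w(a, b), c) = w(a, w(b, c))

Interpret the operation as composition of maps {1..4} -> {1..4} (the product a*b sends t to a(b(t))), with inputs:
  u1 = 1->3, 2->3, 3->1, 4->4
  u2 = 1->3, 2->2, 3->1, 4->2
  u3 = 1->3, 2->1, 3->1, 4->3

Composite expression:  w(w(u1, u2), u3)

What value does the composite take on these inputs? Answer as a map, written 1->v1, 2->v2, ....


1->3, 2->1, 3->1, 4->3

w(u1, u2) = 1->1, 2->3, 3->3, 4->3
w(w(u1, u2), u3) = 1->3, 2->1, 3->1, 4->3


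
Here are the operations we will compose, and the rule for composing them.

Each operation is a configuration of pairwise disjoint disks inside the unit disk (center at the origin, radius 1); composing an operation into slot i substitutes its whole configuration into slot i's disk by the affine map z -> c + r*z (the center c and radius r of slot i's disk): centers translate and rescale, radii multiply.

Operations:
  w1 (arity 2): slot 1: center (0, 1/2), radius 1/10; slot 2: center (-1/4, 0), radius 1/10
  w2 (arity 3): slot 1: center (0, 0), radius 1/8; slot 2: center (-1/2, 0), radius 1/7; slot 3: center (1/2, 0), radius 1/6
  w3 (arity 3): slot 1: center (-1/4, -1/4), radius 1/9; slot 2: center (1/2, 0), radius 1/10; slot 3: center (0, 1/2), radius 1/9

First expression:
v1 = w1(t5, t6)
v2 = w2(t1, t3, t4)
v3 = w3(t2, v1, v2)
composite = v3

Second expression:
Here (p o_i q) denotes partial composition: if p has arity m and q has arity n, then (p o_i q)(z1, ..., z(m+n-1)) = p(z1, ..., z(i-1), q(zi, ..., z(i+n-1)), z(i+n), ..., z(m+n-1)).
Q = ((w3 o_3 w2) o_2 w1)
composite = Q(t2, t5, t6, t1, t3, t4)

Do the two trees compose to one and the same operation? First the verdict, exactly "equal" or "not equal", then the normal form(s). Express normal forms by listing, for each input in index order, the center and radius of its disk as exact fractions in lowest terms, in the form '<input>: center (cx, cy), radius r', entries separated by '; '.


equal; both compose to t1: center (0, 1/2), radius 1/72; t2: center (-1/4, -1/4), radius 1/9; t3: center (-1/18, 1/2), radius 1/63; t4: center (1/18, 1/2), radius 1/54; t5: center (1/2, 1/20), radius 1/100; t6: center (19/40, 0), radius 1/100

In normal form, the first expression is t1: center (0, 1/2), radius 1/72; t2: center (-1/4, -1/4), radius 1/9; t3: center (-1/18, 1/2), radius 1/63; t4: center (1/18, 1/2), radius 1/54; t5: center (1/2, 1/20), radius 1/100; t6: center (19/40, 0), radius 1/100
In normal form, the second expression is t1: center (0, 1/2), radius 1/72; t2: center (-1/4, -1/4), radius 1/9; t3: center (-1/18, 1/2), radius 1/63; t4: center (1/18, 1/2), radius 1/54; t5: center (1/2, 1/20), radius 1/100; t6: center (19/40, 0), radius 1/100
Both agree, so they are equal.


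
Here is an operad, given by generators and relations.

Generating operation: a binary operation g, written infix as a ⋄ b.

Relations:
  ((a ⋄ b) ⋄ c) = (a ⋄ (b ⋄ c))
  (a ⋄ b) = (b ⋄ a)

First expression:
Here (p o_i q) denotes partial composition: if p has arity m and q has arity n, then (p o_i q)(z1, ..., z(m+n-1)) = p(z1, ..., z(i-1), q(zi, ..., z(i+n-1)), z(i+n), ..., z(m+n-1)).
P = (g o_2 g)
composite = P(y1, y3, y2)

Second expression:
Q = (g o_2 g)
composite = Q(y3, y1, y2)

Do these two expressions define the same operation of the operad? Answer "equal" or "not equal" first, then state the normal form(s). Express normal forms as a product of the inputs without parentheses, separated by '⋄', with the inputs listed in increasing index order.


equal; the common form is y1 ⋄ y2 ⋄ y3

Normal form of the first expression: y1 ⋄ y2 ⋄ y3
Normal form of the second expression: y1 ⋄ y2 ⋄ y3
The forms coincide; equal.


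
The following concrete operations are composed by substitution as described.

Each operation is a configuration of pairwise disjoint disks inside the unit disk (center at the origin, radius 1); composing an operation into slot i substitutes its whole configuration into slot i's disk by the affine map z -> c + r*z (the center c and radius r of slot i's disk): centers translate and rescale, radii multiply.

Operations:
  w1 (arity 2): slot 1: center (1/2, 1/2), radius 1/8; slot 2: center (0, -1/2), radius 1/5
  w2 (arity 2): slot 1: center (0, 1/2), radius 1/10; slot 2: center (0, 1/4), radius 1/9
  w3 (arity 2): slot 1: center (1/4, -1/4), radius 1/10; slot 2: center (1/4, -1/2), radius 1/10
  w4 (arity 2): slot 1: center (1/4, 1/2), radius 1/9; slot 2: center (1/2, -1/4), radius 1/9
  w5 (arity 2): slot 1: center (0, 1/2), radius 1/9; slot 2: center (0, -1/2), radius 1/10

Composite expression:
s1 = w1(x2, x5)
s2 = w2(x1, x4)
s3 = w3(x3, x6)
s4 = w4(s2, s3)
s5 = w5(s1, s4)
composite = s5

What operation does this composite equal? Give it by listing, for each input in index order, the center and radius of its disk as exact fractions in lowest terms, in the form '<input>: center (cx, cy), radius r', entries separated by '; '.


x1: center (1/40, -4/9), radius 1/900; x2: center (1/18, 5/9), radius 1/72; x3: center (19/360, -19/36), radius 1/900; x4: center (1/40, -161/360), radius 1/810; x5: center (0, 4/9), radius 1/45; x6: center (19/360, -191/360), radius 1/900

Only the slot chain above each x matters under w5; compose those maps.
input x2: applying the 2 nested substitutions gives center (1/18, 5/9), radius 1/72
input x5: applying the 2 nested substitutions gives center (0, 4/9), radius 1/45
input x1: applying the 3 nested substitutions gives center (1/40, -4/9), radius 1/900
input x4: applying the 3 nested substitutions gives center (1/40, -161/360), radius 1/810
input x3: applying the 3 nested substitutions gives center (19/360, -19/36), radius 1/900
input x6: applying the 3 nested substitutions gives center (19/360, -191/360), radius 1/900


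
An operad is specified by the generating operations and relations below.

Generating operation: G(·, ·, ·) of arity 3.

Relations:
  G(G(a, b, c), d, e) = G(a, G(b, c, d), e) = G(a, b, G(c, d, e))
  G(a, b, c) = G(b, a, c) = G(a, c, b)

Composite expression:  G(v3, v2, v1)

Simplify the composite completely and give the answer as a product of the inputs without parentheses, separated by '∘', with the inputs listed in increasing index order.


Reordering under G is free, so list the v-inputs canonically.
G(v3, v2, v1) reduces to v3 ∘ v2 ∘ v1
reordering the factors by index: v1 ∘ v2 ∘ v3

v1 ∘ v2 ∘ v3


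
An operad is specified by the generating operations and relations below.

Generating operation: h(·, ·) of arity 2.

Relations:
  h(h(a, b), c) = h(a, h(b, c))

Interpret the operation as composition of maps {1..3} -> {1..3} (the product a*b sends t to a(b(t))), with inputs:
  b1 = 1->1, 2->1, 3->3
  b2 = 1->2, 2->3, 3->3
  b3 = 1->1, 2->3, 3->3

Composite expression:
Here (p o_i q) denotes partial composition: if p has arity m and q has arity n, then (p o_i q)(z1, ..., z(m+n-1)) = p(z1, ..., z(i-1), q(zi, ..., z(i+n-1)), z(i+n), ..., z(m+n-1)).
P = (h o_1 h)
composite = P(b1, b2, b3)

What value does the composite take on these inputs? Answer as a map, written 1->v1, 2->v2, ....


h(b1, b2) = 1->1, 2->3, 3->3
h(h(b1, b2), b3) = 1->1, 2->3, 3->3

1->1, 2->3, 3->3


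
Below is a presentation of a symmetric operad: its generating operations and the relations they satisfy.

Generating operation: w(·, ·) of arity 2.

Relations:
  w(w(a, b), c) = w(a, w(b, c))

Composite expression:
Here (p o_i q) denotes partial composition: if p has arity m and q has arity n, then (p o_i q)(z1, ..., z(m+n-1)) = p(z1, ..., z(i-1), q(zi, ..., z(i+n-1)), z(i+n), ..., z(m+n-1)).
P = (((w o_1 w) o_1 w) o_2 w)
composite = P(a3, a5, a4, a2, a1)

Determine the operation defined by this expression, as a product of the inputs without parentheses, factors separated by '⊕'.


The w-tree's shape is irrelevant; the a-reading-order decides.
w(a5, a4) unparenthesizes to a5 ⊕ a4
w(a3, w(a5, a4)) unparenthesizes to a3 ⊕ a5 ⊕ a4
w(w(a3, w(a5, a4)), a2) unparenthesizes to a3 ⊕ a5 ⊕ a4 ⊕ a2
w(w(w(a3, w(a5, a4)), a2), a1) unparenthesizes to a3 ⊕ a5 ⊕ a4 ⊕ a2 ⊕ a1

a3 ⊕ a5 ⊕ a4 ⊕ a2 ⊕ a1
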